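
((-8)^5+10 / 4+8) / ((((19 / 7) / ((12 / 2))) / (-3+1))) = 2751630 / 19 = 144822.63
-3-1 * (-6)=3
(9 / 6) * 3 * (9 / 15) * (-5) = -27 / 2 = -13.50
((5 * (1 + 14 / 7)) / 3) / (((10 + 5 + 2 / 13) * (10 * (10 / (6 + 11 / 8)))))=767 / 31520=0.02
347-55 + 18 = 310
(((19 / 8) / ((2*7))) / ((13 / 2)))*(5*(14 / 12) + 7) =209 / 624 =0.33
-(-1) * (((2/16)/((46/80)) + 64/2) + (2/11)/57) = 464653/14421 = 32.22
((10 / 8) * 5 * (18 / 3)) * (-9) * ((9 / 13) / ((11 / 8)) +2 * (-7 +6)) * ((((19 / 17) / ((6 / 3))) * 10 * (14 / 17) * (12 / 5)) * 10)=2305422000 / 41327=55784.89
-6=-6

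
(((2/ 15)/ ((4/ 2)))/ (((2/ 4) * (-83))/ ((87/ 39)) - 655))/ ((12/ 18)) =-29/ 195345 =-0.00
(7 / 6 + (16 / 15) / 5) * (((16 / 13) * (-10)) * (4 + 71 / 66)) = -12328 / 143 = -86.21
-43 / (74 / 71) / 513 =-3053 / 37962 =-0.08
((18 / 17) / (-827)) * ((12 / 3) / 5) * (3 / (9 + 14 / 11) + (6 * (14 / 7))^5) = -254.87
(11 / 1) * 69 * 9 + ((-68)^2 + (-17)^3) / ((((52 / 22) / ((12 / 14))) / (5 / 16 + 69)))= -630597 / 1456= -433.10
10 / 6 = 5 / 3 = 1.67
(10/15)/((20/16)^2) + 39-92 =-3943/75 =-52.57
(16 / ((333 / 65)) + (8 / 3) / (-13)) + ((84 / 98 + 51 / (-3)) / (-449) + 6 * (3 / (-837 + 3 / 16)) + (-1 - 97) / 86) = 1.79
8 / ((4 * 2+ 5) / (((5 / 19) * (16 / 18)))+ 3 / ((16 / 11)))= 0.14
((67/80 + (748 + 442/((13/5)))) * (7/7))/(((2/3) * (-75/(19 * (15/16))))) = -4189899/12800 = -327.34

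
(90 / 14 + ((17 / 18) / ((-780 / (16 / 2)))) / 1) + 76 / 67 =6217012 / 823095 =7.55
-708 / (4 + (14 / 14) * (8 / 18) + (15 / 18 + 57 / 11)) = -67.69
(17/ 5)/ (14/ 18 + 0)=153/ 35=4.37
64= 64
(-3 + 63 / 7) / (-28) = -0.21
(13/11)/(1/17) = 221/11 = 20.09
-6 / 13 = -0.46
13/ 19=0.68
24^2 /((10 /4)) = 1152 /5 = 230.40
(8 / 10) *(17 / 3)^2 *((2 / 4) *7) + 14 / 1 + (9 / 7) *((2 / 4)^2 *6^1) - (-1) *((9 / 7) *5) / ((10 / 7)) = 34757 / 315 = 110.34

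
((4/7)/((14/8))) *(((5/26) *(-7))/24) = -5/273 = -0.02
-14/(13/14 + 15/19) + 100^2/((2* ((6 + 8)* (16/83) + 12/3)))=46896114/63523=738.25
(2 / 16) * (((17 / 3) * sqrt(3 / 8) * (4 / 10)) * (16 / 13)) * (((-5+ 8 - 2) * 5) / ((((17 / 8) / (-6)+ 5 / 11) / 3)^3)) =22521286656 * sqrt(6) / 1935401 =28503.48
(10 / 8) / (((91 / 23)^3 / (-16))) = -0.32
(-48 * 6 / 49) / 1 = -288 / 49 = -5.88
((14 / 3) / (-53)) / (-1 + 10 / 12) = 28 / 53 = 0.53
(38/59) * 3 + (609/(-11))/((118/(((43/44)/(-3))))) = 119081/57112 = 2.09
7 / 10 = 0.70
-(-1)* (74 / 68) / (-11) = -37 / 374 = -0.10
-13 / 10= -1.30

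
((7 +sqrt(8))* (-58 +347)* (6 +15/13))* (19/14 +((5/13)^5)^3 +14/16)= 171965451749837706361125* sqrt(2)/18631665057129035548 +171965451749837706361125/5323332873465438728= 45356.92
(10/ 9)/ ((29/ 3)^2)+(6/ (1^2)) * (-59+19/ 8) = -339.74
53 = 53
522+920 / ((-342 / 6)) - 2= 28720 / 57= 503.86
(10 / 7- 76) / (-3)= 174 / 7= 24.86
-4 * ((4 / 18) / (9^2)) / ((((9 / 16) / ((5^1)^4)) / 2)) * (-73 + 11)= 9920000 / 6561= 1511.96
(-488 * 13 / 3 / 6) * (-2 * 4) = 25376 / 9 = 2819.56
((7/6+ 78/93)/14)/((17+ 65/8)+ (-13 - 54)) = -746/218085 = -0.00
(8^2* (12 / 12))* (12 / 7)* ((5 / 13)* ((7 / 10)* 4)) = 1536 / 13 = 118.15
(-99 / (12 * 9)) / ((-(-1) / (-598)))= 3289 / 6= 548.17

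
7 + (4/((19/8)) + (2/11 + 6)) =3107/209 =14.87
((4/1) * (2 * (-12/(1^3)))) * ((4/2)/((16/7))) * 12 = -1008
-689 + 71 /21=-685.62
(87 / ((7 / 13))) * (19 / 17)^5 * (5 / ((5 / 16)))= 44807487504 / 9938999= 4508.25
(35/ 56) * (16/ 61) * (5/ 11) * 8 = 400/ 671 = 0.60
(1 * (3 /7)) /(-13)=-0.03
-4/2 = -2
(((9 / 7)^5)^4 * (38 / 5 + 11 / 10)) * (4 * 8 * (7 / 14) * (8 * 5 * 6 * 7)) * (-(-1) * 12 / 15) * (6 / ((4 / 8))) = 19495837807496346114422784 / 56994475926865715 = 342065393.01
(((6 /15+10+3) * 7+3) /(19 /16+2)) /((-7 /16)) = -123904 /1785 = -69.41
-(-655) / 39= 655 / 39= 16.79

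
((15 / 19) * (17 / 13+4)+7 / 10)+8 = 31839 / 2470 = 12.89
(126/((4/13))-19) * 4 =1562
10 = 10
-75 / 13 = -5.77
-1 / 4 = -0.25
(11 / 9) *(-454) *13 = -7213.56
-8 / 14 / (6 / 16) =-32 / 21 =-1.52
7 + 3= 10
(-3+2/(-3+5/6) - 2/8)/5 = -217/260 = -0.83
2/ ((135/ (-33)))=-22/ 45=-0.49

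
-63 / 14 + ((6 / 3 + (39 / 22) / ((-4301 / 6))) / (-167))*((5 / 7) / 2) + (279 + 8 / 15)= 228163665217 / 829598385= 275.03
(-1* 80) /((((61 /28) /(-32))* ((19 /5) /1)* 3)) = 358400 /3477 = 103.08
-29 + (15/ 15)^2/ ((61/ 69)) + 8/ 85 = -144012/ 5185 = -27.77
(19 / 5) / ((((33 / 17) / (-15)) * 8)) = -3.67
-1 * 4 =-4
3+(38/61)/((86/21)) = 8268/2623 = 3.15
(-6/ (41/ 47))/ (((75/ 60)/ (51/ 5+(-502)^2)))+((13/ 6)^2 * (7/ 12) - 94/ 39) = -7982356365133/ 5756400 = -1386692.44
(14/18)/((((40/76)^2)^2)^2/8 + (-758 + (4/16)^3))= -7608636242368/7414999440137559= -0.00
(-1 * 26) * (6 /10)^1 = -78 /5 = -15.60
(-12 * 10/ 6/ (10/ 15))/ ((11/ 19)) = -570/ 11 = -51.82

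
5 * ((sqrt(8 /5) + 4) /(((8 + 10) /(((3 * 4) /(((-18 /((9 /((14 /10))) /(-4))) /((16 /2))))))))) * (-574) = -16400 /3 - 1640 * sqrt(10) /3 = -7195.38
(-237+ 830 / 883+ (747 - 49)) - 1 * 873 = -362966 / 883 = -411.06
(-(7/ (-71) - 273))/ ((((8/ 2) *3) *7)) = 1385/ 426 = 3.25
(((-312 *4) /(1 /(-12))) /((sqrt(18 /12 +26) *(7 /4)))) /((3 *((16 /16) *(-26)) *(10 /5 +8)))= -384 *sqrt(110) /1925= -2.09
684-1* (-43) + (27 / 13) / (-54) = 18901 / 26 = 726.96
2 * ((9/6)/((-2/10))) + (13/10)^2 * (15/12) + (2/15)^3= -695797/54000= -12.89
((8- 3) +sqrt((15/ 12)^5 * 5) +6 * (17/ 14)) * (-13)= -47151/ 224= -210.50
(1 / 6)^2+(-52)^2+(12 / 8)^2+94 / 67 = 2707.68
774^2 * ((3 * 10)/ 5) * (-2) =-7188912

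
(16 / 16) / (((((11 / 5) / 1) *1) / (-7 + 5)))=-10 / 11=-0.91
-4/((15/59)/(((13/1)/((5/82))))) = -251576/75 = -3354.35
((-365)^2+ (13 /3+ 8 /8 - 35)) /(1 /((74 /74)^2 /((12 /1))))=199793 /18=11099.61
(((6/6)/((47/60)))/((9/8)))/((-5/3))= -32/47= -0.68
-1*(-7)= 7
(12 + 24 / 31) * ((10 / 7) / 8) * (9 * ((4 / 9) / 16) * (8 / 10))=99 / 217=0.46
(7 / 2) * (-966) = -3381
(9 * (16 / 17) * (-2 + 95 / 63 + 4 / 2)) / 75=304 / 1785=0.17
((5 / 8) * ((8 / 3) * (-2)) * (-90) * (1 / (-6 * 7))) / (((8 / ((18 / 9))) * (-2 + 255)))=-25 / 3542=-0.01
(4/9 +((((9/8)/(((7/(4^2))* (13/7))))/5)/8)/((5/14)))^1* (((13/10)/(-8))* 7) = -22169/36000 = -0.62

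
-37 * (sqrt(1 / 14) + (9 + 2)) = -407- 37 * sqrt(14) / 14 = -416.89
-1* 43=-43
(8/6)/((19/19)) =4/3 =1.33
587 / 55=10.67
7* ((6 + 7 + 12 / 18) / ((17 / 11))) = 3157 / 51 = 61.90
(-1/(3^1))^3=-1/27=-0.04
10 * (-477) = -4770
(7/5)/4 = 7/20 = 0.35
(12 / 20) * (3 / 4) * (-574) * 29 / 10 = -74907 / 100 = -749.07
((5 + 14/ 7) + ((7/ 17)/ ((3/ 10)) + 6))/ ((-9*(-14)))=733/ 6426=0.11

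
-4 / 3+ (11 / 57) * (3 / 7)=-499 / 399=-1.25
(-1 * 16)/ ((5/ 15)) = -48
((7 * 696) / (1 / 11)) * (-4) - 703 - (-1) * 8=-215063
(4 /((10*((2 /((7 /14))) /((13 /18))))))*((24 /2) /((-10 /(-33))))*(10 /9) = 3.18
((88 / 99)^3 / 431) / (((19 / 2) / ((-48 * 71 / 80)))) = -72704 / 9949635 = -0.01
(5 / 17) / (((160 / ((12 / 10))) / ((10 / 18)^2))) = 5 / 7344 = 0.00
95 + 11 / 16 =1531 / 16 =95.69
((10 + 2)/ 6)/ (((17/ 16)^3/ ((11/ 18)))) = 45056/ 44217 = 1.02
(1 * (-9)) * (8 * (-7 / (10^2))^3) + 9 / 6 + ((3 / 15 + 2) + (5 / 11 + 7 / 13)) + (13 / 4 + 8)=285422691 / 17875000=15.97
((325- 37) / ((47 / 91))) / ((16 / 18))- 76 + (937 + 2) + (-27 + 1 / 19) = 1306791 / 893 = 1463.37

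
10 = 10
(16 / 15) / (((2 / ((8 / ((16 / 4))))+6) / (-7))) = -16 / 15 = -1.07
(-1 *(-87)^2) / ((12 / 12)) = -7569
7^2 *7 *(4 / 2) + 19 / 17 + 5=11766 / 17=692.12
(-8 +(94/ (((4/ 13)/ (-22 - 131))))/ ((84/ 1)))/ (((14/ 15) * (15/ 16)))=-31609/ 49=-645.08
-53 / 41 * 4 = -212 / 41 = -5.17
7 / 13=0.54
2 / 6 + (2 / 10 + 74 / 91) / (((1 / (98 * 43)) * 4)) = 416413 / 390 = 1067.73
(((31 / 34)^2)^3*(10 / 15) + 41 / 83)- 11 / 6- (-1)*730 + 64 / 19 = 2676405705915673 / 3654234846048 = 732.41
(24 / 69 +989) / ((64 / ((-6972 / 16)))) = -39661965 / 5888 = -6736.07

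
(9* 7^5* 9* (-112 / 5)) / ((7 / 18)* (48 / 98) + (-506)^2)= -119.10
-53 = -53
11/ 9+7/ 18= 29/ 18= 1.61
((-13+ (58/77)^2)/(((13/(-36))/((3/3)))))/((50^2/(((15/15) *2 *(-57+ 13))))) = -1.21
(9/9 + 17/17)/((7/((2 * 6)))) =24/7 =3.43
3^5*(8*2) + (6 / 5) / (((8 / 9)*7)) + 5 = 3893.19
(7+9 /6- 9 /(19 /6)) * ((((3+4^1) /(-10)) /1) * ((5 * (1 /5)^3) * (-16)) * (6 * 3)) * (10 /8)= 57.03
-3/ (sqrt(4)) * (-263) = 789/ 2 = 394.50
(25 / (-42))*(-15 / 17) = 125 / 238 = 0.53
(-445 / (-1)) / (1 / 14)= 6230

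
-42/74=-21/37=-0.57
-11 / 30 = -0.37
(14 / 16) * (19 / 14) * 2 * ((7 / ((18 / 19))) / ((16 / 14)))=17689 / 1152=15.36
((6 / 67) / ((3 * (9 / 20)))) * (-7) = -280 / 603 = -0.46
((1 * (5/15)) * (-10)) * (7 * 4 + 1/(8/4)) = -95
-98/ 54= -49/ 27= -1.81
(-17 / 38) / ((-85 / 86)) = 43 / 95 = 0.45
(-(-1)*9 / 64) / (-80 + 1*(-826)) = -3 / 19328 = -0.00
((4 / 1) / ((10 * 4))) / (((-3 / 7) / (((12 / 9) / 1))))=-14 / 45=-0.31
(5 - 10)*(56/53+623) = -165375/53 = -3120.28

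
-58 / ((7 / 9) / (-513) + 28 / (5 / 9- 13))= 1071144 / 41581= 25.76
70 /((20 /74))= 259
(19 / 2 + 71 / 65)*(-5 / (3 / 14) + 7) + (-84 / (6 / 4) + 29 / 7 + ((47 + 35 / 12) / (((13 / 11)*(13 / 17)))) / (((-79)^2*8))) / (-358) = -219313235842759 / 1268712419520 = -172.86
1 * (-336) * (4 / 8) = -168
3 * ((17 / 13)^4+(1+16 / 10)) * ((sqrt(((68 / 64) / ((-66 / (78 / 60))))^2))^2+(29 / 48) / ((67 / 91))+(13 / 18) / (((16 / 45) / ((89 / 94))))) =886041680430329 / 19482082048000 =45.48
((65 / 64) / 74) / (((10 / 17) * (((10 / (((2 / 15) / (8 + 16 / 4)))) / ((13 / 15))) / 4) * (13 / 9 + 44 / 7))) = 20111 / 1729824000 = 0.00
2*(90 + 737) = 1654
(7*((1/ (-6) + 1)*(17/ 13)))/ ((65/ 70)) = 4165/ 507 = 8.21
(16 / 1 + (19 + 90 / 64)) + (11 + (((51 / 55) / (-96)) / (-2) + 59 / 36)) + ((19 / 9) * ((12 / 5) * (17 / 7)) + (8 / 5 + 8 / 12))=14108681 / 221760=63.62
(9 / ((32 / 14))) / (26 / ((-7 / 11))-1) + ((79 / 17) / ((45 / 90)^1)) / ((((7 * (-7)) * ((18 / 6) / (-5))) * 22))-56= -7226903081 / 128868432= -56.08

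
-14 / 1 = -14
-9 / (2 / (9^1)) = -81 / 2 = -40.50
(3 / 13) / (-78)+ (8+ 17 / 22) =16303 / 1859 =8.77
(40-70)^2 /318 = 150 /53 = 2.83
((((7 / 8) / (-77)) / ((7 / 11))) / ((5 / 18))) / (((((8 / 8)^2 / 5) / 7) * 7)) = -9 / 28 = -0.32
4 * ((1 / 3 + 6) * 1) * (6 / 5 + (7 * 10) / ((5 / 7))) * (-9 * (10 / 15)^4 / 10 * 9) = -301568 / 75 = -4020.91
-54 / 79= -0.68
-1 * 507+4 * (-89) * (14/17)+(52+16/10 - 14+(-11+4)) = -65244/85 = -767.58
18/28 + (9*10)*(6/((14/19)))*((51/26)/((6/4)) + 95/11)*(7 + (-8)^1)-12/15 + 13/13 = -72940163/10010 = -7286.73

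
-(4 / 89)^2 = -16 / 7921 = -0.00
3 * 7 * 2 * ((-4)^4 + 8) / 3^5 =1232 / 27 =45.63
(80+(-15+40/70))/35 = 1.87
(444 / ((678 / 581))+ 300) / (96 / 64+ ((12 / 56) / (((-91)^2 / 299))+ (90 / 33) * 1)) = 3771573806 / 23472699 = 160.68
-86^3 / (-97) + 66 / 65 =41350042 / 6305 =6558.29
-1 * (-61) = 61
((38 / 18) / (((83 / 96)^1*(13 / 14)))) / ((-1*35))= -1216 / 16185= -0.08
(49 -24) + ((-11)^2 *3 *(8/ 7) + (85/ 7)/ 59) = 181746/ 413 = 440.06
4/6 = 2/3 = 0.67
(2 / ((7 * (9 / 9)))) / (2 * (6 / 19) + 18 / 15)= 95 / 609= 0.16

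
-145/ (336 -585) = 145/ 249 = 0.58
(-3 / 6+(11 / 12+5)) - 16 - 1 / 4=-65 / 6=-10.83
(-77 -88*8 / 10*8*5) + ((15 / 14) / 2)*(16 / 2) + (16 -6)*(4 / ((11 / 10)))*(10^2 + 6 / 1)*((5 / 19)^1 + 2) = 8536211 / 1463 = 5834.73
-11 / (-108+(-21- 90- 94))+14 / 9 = 4481 / 2817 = 1.59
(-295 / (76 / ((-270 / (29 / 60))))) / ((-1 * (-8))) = 597375 / 2204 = 271.04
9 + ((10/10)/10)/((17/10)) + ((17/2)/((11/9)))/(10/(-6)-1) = 19301/2992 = 6.45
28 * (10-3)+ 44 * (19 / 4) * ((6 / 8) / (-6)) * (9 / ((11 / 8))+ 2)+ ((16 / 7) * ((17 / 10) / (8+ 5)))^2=-22491741 / 828100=-27.16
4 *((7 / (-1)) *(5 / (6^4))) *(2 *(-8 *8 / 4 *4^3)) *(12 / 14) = 5120 / 27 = 189.63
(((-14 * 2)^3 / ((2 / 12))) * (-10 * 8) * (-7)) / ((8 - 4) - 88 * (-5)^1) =-6146560 / 37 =-166123.24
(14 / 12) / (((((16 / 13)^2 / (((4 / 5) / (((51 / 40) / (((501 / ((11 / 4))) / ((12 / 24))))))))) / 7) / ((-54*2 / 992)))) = -12446343 / 92752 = -134.19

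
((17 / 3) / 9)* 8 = 136 / 27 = 5.04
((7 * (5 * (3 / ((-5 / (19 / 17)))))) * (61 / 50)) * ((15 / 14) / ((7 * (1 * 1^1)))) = -10431 / 2380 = -4.38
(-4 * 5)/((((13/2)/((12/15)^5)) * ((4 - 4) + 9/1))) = -8192/73125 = -0.11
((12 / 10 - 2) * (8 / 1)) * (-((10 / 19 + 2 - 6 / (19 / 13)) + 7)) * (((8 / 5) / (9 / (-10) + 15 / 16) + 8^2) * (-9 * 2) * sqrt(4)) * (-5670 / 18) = 797368320 / 19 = 41966753.68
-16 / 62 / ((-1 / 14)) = 112 / 31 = 3.61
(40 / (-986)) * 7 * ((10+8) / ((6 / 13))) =-11.08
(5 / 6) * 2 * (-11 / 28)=-55 / 84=-0.65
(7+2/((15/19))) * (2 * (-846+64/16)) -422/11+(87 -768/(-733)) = -1935658111/120945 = -16004.45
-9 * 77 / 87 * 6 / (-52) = 693 / 754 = 0.92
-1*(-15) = 15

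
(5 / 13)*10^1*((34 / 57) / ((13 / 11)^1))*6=37400 / 3211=11.65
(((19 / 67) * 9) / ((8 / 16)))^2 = 116964 / 4489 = 26.06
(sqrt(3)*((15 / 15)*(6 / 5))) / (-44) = -3*sqrt(3) / 110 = -0.05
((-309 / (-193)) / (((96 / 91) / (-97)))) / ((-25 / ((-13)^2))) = 153651589 / 154400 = 995.15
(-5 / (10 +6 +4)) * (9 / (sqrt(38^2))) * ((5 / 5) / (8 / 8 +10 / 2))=-3 / 304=-0.01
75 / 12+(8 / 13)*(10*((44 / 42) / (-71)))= 477535 / 77532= 6.16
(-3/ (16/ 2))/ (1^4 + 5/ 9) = -27/ 112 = -0.24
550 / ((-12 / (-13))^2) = 645.49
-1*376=-376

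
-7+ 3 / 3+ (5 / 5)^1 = -5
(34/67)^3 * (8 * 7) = 7.32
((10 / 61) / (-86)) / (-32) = 5 / 83936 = 0.00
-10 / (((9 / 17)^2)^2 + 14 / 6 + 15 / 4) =-2004504 / 1235153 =-1.62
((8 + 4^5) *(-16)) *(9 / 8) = -18576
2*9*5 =90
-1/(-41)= 1/41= 0.02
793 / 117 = 61 / 9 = 6.78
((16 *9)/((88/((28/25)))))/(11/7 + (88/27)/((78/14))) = 3714984/4371125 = 0.85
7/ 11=0.64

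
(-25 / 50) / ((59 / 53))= -53 / 118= -0.45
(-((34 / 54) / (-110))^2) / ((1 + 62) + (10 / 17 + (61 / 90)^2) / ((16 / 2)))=-39304 / 75734567073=-0.00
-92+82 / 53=-4794 / 53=-90.45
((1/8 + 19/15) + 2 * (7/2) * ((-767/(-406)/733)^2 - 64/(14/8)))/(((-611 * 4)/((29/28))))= 96639742891009/895662654257280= 0.11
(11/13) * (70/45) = 154/117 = 1.32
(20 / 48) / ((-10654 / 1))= -5 / 127848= -0.00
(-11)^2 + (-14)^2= 317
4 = 4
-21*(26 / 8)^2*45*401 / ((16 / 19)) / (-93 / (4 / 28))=57942495 / 7936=7301.22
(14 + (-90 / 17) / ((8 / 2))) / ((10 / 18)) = 3879 / 170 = 22.82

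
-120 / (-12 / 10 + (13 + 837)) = -150 / 1061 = -0.14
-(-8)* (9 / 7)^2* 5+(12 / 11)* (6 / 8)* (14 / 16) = 288207 / 4312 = 66.84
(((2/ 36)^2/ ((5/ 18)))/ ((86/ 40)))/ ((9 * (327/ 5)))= 10/ 1138941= 0.00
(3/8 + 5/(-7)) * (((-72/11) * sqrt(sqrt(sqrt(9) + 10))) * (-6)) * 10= -10260 * 13^(1/4)/77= -253.01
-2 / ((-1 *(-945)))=-2 / 945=-0.00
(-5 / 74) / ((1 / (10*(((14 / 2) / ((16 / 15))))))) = -2625 / 592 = -4.43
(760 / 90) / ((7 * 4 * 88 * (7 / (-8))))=-0.00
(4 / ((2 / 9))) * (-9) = -162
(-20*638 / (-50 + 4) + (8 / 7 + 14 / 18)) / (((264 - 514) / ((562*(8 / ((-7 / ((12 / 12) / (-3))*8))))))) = -113727163 / 3803625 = -29.90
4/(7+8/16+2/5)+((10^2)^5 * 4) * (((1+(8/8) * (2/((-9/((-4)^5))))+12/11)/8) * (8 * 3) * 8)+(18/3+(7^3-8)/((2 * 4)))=4597926400001009041/20856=220460606060654.44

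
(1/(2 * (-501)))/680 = -1/681360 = -0.00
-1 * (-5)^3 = 125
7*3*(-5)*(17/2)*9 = -16065/2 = -8032.50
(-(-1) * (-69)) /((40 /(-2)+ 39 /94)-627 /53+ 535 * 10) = -343758 /26497189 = -0.01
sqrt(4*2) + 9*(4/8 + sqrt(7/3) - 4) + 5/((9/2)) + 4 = -475/18 + 2*sqrt(2) + 3*sqrt(21) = -9.81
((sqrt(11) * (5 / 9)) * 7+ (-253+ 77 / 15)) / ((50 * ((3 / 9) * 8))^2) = -5577 / 400000+ 7 * sqrt(11) / 32000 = -0.01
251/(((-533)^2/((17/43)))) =4267/12215827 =0.00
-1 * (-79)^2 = -6241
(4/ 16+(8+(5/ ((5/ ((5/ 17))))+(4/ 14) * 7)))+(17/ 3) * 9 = 4185/ 68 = 61.54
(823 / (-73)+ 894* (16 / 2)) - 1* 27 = 519302 / 73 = 7113.73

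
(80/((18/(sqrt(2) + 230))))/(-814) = -4600/3663 - 20 * sqrt(2)/3663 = -1.26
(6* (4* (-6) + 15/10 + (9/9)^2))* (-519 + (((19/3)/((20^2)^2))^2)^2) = 1184679198719999999994396197/17694720000000000000000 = 66951.00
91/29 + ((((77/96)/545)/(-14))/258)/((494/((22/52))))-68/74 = 825614152965847/372063832957440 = 2.22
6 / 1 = 6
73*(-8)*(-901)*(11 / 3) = 5788024 / 3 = 1929341.33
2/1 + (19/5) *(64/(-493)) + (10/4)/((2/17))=224381/9860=22.76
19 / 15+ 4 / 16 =91 / 60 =1.52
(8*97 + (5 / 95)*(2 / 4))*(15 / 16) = 442335 / 608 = 727.52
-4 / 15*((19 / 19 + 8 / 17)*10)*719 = -2819.61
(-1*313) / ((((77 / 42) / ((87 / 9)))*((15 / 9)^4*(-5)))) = 1470474 / 34375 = 42.78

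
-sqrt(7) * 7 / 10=-7 * sqrt(7) / 10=-1.85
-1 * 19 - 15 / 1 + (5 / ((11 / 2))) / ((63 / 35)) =-3316 / 99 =-33.49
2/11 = 0.18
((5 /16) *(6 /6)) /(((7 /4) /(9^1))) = 45 /28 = 1.61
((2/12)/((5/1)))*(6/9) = 1/45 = 0.02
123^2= 15129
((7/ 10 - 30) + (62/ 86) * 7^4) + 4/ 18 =6586259/ 3870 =1701.88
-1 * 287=-287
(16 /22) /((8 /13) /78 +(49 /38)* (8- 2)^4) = 19266 /44270435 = 0.00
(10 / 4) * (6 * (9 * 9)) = 1215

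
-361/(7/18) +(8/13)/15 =-928.24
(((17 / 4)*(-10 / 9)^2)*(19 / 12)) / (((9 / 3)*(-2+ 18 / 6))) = 8075 / 2916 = 2.77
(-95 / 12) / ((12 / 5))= -475 / 144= -3.30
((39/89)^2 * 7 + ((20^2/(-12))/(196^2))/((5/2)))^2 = 23513485895519929/13021075211725476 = 1.81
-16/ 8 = -2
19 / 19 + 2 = 3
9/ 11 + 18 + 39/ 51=3662/ 187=19.58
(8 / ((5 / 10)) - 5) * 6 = 66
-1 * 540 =-540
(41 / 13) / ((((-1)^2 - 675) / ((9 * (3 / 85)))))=-1107 / 744770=-0.00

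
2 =2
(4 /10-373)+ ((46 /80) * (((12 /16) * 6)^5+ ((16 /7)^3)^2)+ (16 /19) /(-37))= 81559799673761 /105865276160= 770.41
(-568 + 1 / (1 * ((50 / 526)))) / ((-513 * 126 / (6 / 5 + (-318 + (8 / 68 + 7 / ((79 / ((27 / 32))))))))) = -135452984249 / 49605048000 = -2.73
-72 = -72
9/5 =1.80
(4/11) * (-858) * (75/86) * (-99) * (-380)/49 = -208900.81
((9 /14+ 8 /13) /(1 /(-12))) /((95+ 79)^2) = -229 /459186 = -0.00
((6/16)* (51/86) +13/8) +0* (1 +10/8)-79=-77.15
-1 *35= -35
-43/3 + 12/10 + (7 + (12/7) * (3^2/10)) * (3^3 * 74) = 1790827/105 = 17055.50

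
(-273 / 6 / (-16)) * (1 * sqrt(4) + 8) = 455 / 16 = 28.44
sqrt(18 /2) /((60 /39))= 39 /20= 1.95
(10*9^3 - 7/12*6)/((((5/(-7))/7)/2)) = -714077/5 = -142815.40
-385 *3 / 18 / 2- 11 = -517 / 12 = -43.08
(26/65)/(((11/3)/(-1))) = -6/55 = -0.11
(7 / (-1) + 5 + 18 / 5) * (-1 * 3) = -24 / 5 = -4.80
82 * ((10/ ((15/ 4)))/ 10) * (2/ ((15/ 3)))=656/ 75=8.75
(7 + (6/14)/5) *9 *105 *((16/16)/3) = 2232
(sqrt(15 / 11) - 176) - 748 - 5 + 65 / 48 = -44527 / 48 + sqrt(165) / 11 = -926.48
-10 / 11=-0.91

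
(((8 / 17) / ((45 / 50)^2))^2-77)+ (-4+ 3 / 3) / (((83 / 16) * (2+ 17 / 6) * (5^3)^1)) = -76.66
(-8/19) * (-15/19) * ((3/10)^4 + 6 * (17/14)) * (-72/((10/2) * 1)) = -55141236/1579375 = -34.91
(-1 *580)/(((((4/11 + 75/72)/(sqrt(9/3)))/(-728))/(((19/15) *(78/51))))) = 524446208 *sqrt(3)/901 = 1008177.00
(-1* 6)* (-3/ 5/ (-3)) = -6/ 5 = -1.20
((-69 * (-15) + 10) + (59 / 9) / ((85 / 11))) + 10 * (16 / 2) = 861274 / 765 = 1125.85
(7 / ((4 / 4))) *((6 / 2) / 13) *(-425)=-8925 / 13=-686.54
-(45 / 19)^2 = -2025 / 361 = -5.61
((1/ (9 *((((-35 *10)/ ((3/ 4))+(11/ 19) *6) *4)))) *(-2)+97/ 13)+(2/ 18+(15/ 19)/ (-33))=9747192425/ 1291216212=7.55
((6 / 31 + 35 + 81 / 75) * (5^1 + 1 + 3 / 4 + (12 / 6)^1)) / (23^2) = 49196 / 81995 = 0.60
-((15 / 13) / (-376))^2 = -225 / 23892544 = -0.00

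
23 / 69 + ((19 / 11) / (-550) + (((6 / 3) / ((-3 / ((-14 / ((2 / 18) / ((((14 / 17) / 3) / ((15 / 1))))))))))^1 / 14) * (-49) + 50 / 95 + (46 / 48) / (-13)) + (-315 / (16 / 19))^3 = -8169303119490983909 / 156081868800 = -52339859.73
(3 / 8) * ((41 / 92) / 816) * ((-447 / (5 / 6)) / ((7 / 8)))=-54981 / 437920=-0.13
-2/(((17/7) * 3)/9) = -42/17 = -2.47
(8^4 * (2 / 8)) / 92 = 256 / 23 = 11.13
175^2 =30625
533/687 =0.78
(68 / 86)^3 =39304 / 79507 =0.49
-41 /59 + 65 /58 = 1457 /3422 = 0.43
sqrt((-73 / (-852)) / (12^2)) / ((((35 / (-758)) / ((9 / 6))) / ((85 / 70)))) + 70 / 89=70 / 89 - 6443 * sqrt(15549) / 834960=-0.18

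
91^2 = 8281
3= 3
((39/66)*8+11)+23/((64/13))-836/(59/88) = -50944573/41536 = -1226.52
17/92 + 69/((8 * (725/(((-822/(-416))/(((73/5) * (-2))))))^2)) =659245963924027/3567682589286400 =0.18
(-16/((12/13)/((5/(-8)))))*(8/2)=130/3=43.33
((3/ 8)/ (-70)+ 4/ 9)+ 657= 3313493/ 5040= 657.44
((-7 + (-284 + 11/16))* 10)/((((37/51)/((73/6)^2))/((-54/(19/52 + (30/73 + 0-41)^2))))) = 1311843253830525/67581008972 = 19411.42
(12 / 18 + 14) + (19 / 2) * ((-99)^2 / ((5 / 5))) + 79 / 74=10336901 / 111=93125.23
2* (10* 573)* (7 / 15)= 5348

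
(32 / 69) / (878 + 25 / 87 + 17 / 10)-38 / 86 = -334163353 / 757167521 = -0.44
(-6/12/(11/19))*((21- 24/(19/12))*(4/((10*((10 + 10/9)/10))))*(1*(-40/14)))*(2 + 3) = 1998/77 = 25.95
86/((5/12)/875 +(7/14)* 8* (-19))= -180600/159599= -1.13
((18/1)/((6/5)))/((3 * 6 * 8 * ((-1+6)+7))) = 5/576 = 0.01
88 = 88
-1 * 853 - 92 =-945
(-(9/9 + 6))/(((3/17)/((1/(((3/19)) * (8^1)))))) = -2261/72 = -31.40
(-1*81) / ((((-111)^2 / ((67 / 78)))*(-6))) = 67 / 71188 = 0.00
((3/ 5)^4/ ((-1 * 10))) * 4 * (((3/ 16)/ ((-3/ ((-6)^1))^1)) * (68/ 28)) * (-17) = 70227/ 87500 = 0.80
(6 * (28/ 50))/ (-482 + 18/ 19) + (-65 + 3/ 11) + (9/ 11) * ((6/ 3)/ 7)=-283713473/ 4398625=-64.50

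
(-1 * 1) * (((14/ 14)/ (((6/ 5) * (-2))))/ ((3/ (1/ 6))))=5/ 216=0.02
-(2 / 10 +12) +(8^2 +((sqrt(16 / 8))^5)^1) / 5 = 3 / 5 +4 *sqrt(2) / 5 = 1.73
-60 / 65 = -12 / 13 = -0.92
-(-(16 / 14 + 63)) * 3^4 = 36369 / 7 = 5195.57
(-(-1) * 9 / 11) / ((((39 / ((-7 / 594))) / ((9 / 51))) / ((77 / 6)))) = -49 / 87516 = -0.00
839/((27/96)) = 26848/9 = 2983.11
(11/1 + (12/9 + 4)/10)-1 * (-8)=293/15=19.53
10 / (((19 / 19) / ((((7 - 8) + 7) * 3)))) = 180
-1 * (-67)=67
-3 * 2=-6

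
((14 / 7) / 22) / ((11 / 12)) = 12 / 121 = 0.10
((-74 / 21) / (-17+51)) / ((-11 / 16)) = 0.15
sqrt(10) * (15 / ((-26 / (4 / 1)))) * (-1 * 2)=60 * sqrt(10) / 13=14.60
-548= -548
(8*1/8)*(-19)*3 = -57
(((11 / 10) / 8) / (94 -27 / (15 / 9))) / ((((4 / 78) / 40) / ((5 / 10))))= 2145 / 3112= 0.69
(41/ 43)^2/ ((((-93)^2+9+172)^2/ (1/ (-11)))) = -1681/ 1585809457100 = -0.00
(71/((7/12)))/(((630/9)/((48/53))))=20448/12985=1.57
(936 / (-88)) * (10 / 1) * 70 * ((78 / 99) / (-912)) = 29575 / 4598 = 6.43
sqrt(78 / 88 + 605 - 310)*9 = 9*sqrt(143209) / 22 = 154.81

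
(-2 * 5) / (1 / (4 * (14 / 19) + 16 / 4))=-1320 / 19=-69.47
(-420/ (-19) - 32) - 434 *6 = -49664/ 19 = -2613.89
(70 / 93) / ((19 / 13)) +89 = 158173 / 1767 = 89.51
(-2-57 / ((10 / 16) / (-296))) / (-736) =-67483 / 1840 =-36.68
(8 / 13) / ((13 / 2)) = 16 / 169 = 0.09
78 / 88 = 39 / 44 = 0.89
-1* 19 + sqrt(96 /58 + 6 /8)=-19 + 3* sqrt(899) /58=-17.45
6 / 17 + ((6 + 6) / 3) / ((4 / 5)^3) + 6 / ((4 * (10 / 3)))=11717 / 1360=8.62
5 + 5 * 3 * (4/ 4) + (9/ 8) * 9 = 241/ 8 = 30.12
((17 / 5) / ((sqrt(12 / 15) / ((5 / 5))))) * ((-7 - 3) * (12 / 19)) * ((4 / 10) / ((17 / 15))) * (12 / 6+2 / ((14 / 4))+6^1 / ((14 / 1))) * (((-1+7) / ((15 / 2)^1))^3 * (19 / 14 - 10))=112.49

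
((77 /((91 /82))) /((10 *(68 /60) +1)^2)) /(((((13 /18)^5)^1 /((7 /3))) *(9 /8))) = 4.81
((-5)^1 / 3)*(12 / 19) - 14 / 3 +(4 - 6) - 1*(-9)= 73 / 57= 1.28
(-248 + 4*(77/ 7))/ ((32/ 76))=-969/ 2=-484.50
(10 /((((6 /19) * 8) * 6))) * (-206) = -9785 /72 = -135.90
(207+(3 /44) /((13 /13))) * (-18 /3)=-27333 /22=-1242.41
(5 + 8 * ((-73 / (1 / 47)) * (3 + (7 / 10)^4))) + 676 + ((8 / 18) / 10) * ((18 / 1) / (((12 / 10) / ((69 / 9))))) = -88248.15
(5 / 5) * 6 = 6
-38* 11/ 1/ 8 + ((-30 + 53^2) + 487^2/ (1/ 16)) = 15189723/ 4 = 3797430.75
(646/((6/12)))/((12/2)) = 646/3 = 215.33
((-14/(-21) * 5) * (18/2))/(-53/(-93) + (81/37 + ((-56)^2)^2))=0.00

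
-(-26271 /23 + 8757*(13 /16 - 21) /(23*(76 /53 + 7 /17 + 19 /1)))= 10443239163 /6911776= 1510.93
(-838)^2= 702244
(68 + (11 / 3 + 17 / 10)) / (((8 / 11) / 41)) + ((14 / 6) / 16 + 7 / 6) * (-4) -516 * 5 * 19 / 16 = 256091 / 240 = 1067.05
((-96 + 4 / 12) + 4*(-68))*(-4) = 4412 / 3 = 1470.67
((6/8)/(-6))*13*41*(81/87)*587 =-8447517/232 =-36411.71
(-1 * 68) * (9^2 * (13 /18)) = -3978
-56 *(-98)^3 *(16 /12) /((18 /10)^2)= 5270675200 /243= 21690021.40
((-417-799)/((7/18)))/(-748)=5472/1309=4.18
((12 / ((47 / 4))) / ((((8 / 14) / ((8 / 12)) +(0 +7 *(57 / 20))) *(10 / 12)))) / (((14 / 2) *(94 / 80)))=15360 / 2144939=0.01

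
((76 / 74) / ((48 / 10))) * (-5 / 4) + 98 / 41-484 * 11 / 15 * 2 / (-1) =259221121 / 364080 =711.99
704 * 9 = 6336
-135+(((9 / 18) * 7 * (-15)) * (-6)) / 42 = -127.50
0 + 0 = 0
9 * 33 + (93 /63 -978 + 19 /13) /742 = 29947955 /101283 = 295.69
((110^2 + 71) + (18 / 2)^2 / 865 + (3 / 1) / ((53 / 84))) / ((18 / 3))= 93033628 / 45845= 2029.31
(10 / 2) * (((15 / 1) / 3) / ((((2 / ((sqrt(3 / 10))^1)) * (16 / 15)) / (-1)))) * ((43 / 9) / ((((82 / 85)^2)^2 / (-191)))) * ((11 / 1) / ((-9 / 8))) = -117899026609375 * sqrt(30) / 9765830016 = -66124.39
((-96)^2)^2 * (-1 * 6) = -509607936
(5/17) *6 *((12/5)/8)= 9/17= 0.53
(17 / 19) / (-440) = -17 / 8360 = -0.00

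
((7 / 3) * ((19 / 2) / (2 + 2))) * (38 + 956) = 66101 / 12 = 5508.42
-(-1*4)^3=64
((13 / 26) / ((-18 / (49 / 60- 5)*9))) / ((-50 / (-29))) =7279 / 972000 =0.01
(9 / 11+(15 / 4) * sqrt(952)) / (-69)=-5 * sqrt(238) / 46-3 / 253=-1.69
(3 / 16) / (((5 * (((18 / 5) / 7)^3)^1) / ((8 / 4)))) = 8575 / 15552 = 0.55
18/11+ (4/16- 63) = -2689/44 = -61.11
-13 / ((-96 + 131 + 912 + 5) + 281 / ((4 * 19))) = -988 / 72633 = -0.01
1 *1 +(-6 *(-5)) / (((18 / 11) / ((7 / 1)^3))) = 18868 / 3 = 6289.33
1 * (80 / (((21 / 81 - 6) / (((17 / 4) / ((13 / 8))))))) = -14688 / 403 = -36.45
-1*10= -10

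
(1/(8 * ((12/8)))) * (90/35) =3/14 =0.21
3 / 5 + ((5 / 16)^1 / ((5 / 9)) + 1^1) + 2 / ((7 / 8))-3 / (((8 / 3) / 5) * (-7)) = 2941 / 560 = 5.25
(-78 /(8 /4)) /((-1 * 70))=39 /70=0.56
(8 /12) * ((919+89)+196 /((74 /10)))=76552 /111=689.66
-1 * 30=-30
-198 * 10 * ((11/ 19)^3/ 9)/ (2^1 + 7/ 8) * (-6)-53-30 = 961529/ 157757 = 6.10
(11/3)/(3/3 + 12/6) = 11/9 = 1.22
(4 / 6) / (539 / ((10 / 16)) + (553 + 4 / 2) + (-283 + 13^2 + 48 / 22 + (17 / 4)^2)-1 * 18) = 1760 / 3446901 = 0.00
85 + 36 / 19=1651 / 19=86.89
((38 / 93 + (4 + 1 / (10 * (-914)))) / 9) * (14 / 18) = 26231149 / 68851620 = 0.38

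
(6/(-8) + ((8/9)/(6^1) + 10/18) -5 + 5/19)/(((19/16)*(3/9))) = -39260/3249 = -12.08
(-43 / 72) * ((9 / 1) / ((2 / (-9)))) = 387 / 16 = 24.19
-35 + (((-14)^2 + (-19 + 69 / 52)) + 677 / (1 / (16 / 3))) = 3753.99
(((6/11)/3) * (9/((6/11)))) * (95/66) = 95/22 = 4.32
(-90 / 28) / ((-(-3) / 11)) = -165 / 14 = -11.79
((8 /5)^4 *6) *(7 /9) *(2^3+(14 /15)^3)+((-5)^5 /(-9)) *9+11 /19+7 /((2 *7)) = 816538614443 /240468750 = 3395.61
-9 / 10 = -0.90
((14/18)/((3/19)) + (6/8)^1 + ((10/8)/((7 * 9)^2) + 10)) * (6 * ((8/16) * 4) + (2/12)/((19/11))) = 12257143/64638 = 189.63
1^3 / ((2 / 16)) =8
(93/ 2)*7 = 651/ 2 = 325.50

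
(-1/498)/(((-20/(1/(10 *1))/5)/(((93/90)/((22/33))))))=31/398400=0.00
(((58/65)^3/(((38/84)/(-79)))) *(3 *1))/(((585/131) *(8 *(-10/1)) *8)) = 1766812327/13566475000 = 0.13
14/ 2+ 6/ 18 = 22/ 3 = 7.33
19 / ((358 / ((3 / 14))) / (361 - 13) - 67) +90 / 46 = 616473 / 373382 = 1.65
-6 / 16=-3 / 8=-0.38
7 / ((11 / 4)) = 28 / 11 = 2.55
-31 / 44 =-0.70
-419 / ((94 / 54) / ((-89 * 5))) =5034285 / 47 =107112.45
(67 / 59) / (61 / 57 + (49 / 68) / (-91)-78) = -3375996 / 228727601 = -0.01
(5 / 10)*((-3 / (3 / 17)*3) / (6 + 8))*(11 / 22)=-51 / 56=-0.91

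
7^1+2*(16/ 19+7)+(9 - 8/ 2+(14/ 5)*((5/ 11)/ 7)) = 27.87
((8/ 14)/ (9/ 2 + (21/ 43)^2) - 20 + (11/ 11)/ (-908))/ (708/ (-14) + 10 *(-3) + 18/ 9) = 442843057/ 1750197240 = 0.25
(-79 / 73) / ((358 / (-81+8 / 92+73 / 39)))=2800550 / 11721099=0.24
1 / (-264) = -1 / 264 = -0.00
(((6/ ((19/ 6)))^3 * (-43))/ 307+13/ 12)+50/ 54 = 240269257/ 227417004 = 1.06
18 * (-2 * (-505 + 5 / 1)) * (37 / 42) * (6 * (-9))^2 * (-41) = -13270716000 / 7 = -1895816571.43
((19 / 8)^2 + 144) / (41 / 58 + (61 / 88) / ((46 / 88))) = 6387859 / 86784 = 73.61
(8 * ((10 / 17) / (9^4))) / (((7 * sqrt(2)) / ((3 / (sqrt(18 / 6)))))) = 40 * sqrt(6) / 780759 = 0.00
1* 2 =2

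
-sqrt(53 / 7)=-sqrt(371) / 7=-2.75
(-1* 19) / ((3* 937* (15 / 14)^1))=-266 / 42165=-0.01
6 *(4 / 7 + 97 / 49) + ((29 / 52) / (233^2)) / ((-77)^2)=256189791029 / 16737733012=15.31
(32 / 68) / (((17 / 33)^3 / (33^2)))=313083144 / 83521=3748.56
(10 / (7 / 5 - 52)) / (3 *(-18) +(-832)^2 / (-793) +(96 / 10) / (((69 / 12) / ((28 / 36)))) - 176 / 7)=160125 / 770338547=0.00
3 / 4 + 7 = 31 / 4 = 7.75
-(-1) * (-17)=-17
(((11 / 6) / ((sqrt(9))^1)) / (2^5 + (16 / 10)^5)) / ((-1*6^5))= -0.00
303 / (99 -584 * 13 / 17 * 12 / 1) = -0.06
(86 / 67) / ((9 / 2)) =172 / 603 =0.29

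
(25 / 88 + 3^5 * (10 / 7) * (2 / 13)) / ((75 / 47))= 4041577 / 120120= 33.65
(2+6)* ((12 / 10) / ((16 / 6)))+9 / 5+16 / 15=97 / 15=6.47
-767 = -767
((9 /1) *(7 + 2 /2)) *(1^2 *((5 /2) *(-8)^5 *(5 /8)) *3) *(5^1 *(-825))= 45619200000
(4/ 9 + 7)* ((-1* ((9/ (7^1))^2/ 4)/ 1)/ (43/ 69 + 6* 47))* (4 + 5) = -374463/ 3822196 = -0.10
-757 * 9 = -6813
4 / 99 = 0.04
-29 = -29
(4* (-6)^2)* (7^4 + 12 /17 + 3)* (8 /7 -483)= -2836558080 /17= -166856357.65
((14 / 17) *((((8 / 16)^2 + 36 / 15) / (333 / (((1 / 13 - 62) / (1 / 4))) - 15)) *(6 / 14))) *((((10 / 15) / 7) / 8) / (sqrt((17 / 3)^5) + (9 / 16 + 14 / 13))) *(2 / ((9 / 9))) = 132138864 / 345500258802055 - 50748672 *sqrt(51) / 20323544635415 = -0.00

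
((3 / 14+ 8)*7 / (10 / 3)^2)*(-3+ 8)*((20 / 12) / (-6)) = -115 / 16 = -7.19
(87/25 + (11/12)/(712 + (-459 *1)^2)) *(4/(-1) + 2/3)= -220694567/19025370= -11.60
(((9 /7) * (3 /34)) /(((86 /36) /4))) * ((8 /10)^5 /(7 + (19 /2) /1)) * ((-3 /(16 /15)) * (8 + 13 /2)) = -5412096 /35179375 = -0.15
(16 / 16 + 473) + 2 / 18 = 4267 / 9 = 474.11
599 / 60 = 9.98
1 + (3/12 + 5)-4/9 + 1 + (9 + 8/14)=4127/252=16.38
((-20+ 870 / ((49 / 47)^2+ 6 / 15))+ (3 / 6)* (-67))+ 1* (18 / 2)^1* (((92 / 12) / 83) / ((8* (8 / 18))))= 23198458475 / 43619488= 531.84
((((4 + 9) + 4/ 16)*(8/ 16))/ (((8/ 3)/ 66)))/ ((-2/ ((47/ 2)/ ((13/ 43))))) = -10604187/ 1664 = -6372.71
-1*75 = -75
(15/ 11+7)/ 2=46/ 11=4.18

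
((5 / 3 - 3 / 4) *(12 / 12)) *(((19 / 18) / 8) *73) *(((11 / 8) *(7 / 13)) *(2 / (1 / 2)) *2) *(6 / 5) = 1174789 / 18720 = 62.76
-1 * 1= -1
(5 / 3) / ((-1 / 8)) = -40 / 3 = -13.33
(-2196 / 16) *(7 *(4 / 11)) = -3843 / 11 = -349.36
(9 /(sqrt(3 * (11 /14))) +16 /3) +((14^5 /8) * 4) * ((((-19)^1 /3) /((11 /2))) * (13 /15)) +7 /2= -265676311 /990 +3 * sqrt(462) /11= -268354.05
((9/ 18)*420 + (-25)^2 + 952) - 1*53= 1734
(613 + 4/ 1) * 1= 617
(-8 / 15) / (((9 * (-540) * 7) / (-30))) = -4 / 8505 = -0.00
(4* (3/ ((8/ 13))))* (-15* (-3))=1755/ 2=877.50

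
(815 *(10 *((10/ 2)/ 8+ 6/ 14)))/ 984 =240425/ 27552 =8.73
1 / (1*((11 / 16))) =16 / 11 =1.45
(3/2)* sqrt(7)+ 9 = 3* sqrt(7)/2+ 9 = 12.97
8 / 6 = 4 / 3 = 1.33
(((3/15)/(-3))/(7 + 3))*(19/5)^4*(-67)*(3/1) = 8731507/31250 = 279.41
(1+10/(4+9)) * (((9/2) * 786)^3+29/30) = 30531930856237/390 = 78287002195.48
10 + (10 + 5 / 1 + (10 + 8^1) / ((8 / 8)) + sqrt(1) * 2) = 45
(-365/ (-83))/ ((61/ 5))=1825/ 5063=0.36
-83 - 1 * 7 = -90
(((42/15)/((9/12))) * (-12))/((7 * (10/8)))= -128/25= -5.12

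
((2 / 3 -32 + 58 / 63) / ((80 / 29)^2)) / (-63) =402839 / 6350400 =0.06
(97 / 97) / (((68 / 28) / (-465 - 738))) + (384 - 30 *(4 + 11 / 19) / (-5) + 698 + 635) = 403466 / 323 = 1249.12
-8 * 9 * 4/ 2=-144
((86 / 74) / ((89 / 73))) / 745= 3139 / 2453285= 0.00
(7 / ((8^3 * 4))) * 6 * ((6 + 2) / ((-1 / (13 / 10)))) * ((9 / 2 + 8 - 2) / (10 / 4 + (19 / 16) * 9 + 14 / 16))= -0.16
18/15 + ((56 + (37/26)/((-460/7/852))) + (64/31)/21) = 38.85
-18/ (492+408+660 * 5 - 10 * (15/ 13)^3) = -6591/ 1532275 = -0.00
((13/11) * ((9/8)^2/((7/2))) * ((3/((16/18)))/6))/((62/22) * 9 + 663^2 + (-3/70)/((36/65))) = 28431/51991695424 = 0.00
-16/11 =-1.45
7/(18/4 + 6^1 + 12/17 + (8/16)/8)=1904/3065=0.62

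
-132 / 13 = -10.15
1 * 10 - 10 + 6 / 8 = 3 / 4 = 0.75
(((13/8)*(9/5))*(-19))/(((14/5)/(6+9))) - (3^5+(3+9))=-61905/112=-552.72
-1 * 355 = -355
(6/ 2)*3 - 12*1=-3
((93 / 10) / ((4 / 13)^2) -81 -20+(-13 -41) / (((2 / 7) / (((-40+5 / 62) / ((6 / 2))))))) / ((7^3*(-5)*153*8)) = -12460267 / 10411833600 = -0.00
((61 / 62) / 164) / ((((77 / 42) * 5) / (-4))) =-183 / 69905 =-0.00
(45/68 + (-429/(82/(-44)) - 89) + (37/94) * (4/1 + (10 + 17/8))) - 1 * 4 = 75583641/524144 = 144.20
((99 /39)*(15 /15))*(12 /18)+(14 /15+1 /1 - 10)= -1243 /195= -6.37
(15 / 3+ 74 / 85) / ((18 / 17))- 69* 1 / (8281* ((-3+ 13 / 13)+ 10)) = 16525771 / 2981160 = 5.54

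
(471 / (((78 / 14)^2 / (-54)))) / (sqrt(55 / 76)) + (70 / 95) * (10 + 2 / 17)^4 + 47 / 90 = 1102843034813 / 142820910 - 276948 * sqrt(1045) / 9295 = 6758.68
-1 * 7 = -7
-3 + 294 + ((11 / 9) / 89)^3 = 149551420022 / 513922401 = 291.00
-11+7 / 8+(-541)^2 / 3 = 2341205 / 24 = 97550.21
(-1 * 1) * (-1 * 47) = 47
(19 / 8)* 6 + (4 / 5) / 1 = 15.05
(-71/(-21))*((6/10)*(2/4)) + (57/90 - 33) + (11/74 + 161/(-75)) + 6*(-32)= -225.35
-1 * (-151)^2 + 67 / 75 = -1710008 / 75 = -22800.11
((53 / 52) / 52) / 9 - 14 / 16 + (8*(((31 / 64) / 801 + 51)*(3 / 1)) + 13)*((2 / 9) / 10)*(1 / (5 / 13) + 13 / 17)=253011957209 / 2761527600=91.62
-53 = -53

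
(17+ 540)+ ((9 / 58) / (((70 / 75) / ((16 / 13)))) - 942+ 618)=233.20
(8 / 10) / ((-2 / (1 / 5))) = -2 / 25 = -0.08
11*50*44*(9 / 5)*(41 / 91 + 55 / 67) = 337677120 / 6097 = 55384.14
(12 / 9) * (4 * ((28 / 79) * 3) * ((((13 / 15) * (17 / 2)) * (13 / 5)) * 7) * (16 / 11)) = 1105.91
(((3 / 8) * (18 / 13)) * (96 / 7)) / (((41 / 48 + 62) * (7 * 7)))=31104 / 13452803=0.00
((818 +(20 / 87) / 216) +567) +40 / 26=84681515 / 61074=1386.54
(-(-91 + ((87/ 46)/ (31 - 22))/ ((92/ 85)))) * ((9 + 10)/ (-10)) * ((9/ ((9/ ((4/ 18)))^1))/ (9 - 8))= -21904549/ 571320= -38.34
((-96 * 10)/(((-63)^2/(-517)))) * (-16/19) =-2647040/25137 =-105.30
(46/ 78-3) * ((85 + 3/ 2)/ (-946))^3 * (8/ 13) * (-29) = -0.03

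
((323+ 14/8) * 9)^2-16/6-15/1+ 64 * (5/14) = 2870270845/336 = 8542472.75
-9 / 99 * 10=-10 / 11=-0.91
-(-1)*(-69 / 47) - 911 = -42886 / 47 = -912.47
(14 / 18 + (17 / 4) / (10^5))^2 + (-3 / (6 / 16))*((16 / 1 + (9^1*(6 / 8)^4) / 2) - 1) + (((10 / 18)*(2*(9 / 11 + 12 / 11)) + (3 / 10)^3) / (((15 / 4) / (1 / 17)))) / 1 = -130.75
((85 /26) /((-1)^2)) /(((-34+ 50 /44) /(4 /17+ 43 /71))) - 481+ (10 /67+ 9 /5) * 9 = -103626867257 /223555215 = -463.54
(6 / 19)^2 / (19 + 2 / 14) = 126 / 24187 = 0.01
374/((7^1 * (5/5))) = 374/7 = 53.43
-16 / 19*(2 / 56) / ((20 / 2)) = -2 / 665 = -0.00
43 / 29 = 1.48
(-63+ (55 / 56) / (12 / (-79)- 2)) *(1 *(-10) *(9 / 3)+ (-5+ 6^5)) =-935275361 / 1904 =-491216.05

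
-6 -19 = -25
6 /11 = 0.55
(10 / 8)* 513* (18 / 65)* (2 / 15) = 23.68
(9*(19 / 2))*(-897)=-153387 / 2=-76693.50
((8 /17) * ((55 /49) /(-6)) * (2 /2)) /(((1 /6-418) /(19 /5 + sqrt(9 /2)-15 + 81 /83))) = -373384 /173331473 + 660 * sqrt(2) /2088331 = -0.00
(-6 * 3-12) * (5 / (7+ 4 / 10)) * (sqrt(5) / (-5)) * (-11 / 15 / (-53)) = 110 * sqrt(5) / 1961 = 0.13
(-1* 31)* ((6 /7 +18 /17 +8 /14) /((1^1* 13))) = -9176 /1547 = -5.93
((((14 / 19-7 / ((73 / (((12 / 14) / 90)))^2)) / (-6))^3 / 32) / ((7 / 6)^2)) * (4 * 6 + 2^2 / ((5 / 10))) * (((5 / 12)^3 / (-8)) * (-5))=-0.00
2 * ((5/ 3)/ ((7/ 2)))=20/ 21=0.95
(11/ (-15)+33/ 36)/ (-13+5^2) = 11/ 720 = 0.02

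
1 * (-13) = -13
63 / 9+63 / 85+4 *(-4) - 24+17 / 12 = -31459 / 1020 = -30.84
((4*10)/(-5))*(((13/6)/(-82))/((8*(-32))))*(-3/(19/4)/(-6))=-13/149568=-0.00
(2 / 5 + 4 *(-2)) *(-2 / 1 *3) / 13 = 228 / 65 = 3.51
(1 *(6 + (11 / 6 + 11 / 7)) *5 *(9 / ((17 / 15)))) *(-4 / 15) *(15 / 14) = -88875 / 833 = -106.69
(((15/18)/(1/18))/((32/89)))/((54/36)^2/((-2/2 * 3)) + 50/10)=1335/136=9.82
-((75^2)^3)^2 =-31676352024078369140625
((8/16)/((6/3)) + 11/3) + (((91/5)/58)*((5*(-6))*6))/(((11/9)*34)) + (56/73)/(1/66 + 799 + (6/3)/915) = 195485634201703/76408854402012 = 2.56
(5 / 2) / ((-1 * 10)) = -1 / 4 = -0.25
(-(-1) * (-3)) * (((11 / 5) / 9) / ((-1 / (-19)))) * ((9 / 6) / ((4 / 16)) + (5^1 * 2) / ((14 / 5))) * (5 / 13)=-14003 / 273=-51.29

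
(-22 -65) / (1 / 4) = -348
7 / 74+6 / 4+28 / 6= 695 / 111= 6.26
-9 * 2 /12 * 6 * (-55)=495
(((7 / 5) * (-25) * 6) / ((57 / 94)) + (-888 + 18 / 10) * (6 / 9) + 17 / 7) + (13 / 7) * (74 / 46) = -14250346 / 15295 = -931.70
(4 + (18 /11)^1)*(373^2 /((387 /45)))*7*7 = 2113369510 /473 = 4468011.65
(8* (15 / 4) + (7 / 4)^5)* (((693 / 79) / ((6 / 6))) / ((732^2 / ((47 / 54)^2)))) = 8084010011 / 14044109930496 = 0.00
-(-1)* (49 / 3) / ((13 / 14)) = 686 / 39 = 17.59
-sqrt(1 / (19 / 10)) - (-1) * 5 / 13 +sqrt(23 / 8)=1.35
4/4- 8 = -7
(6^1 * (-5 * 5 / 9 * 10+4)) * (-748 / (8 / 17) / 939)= 680306 / 2817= 241.50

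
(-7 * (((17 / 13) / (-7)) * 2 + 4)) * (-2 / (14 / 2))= 660 / 91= 7.25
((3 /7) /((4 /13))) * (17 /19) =663 /532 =1.25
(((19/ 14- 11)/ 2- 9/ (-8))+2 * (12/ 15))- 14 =-4507/ 280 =-16.10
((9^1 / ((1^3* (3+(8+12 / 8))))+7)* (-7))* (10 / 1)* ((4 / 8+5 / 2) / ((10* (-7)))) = 579 / 25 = 23.16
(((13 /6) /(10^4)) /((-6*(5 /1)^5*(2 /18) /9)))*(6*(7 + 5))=-1053 /15625000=-0.00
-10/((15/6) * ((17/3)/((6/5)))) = -72/85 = -0.85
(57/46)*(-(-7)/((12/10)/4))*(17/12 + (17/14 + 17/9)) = 108205/828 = 130.68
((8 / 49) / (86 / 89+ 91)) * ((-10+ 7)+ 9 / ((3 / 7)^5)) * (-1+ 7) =23817824 / 3609585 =6.60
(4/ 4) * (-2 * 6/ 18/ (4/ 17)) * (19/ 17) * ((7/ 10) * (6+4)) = -22.17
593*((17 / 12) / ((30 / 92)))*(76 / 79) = 8810794 / 3555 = 2478.42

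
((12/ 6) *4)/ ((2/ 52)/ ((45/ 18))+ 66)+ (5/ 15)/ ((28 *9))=56773/ 463428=0.12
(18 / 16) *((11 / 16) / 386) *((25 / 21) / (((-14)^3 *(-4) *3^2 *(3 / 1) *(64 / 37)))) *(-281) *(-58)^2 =-2404566175 / 546640625664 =-0.00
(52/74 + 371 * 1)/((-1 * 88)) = -13753/3256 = -4.22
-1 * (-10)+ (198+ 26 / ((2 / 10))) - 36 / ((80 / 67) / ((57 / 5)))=-571 / 100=-5.71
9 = 9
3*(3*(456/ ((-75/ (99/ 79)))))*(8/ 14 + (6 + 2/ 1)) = -1625184/ 2765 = -587.77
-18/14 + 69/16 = 339/112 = 3.03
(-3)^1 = -3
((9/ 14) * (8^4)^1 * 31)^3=186553098502668288/ 343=543886584555884.22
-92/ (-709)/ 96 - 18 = -306265/ 17016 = -18.00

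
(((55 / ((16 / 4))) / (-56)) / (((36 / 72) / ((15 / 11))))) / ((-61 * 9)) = 25 / 20496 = 0.00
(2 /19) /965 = 2 /18335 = 0.00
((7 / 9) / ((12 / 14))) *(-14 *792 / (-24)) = 3773 / 9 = 419.22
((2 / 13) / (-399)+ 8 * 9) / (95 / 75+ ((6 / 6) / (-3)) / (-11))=10270205 / 185003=55.51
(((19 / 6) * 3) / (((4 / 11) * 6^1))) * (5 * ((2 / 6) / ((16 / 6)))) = 1045 / 384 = 2.72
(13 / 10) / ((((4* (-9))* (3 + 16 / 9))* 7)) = -13 / 12040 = -0.00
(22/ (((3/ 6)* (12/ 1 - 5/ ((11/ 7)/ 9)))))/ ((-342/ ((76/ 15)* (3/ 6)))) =484/ 24705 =0.02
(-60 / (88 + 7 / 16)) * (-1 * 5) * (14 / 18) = 2240 / 849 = 2.64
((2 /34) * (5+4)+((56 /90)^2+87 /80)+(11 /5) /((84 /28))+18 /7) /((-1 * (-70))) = 20468741 /269892000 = 0.08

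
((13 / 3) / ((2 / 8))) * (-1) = -52 / 3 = -17.33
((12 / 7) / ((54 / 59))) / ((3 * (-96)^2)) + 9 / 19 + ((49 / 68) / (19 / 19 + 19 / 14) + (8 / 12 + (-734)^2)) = 1667104284432347 / 3094350336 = 538757.45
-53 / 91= -0.58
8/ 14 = 4/ 7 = 0.57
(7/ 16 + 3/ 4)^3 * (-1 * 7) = -48013/ 4096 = -11.72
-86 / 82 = -43 / 41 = -1.05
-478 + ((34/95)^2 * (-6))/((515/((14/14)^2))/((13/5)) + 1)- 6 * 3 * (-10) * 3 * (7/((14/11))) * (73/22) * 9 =515114478433/5839175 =88217.00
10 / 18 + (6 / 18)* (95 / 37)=470 / 333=1.41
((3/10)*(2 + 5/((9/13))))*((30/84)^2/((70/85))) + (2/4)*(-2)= -9409/16464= -0.57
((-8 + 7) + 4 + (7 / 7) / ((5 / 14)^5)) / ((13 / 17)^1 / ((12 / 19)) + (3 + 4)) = 111628596 / 5234375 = 21.33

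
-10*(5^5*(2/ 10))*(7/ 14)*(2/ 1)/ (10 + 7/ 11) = -68750/ 117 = -587.61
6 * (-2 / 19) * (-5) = 60 / 19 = 3.16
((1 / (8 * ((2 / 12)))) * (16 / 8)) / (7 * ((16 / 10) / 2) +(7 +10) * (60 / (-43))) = -645 / 7792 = -0.08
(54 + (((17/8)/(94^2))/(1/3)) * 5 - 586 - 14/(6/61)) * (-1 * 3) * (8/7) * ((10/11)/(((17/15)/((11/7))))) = 630887025/216482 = 2914.27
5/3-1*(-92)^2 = -25387/3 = -8462.33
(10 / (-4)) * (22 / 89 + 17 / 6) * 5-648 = -733189 / 1068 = -686.51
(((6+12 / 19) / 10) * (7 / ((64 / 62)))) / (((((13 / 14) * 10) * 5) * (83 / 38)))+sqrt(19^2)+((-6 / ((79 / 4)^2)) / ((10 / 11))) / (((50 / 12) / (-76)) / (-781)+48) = 4384513168335723481 / 230230773179134000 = 19.04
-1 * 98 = -98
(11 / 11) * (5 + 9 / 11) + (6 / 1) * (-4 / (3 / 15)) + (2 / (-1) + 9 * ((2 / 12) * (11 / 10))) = -25197 / 220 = -114.53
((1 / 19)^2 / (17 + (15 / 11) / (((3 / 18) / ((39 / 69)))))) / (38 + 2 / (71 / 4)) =1633 / 485857626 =0.00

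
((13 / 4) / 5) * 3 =39 / 20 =1.95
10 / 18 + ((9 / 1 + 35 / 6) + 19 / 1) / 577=6379 / 10386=0.61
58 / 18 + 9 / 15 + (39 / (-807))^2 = 12453697 / 3256245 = 3.82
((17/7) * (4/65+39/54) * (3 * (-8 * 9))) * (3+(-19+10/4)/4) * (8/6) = 40086/65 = 616.71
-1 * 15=-15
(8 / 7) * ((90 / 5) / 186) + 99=21507 / 217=99.11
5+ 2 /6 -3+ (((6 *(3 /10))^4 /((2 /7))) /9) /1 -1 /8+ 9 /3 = 139361 /15000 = 9.29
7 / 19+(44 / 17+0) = 955 / 323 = 2.96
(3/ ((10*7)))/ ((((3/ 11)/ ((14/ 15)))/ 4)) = 44/ 75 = 0.59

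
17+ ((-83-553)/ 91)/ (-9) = 4853/ 273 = 17.78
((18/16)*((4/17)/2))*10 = 1.32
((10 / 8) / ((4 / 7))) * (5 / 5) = 35 / 16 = 2.19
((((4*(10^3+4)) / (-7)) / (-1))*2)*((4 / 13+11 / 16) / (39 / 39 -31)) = -17319 / 455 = -38.06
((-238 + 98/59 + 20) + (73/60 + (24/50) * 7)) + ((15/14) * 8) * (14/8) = -3482693/17700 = -196.76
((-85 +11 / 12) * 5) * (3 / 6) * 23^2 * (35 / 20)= -18681635 / 96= -194600.36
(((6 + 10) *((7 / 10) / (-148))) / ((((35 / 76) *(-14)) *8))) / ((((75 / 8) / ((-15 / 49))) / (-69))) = 5244 / 1586375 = 0.00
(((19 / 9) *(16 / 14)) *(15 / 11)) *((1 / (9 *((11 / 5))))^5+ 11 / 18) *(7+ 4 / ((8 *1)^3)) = 330157506466255 / 23432394829536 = 14.09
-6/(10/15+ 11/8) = -144/49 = -2.94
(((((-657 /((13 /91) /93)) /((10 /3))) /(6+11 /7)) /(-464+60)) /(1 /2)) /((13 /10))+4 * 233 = 138695743 /139178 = 996.53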